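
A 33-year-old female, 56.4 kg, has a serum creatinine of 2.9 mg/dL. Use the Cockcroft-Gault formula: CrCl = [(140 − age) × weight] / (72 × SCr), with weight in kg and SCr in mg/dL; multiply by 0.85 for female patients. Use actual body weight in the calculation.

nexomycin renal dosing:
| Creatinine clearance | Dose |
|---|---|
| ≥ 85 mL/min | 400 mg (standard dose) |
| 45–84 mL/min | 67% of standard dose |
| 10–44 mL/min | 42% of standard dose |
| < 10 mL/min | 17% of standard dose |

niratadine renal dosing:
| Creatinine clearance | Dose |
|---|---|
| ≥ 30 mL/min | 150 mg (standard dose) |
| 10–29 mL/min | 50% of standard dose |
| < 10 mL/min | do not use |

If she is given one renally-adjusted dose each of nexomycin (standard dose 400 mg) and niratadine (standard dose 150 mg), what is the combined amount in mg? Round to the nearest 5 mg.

CrCl = (140 − 33) × 56.4 / (72 × 2.9) × 0.85 = 6034.8 / 208.80 × 0.85 ≈ 24.6 mL/min
CrCl ≈ 25 mL/min.
nexomycin: 10–44 mL/min → 42% of 400 mg = 168 mg.
niratadine: 10–29 mL/min → 50% of 150 mg = 75 mg.
Total = 168 + 75 = 243 mg.

245 mg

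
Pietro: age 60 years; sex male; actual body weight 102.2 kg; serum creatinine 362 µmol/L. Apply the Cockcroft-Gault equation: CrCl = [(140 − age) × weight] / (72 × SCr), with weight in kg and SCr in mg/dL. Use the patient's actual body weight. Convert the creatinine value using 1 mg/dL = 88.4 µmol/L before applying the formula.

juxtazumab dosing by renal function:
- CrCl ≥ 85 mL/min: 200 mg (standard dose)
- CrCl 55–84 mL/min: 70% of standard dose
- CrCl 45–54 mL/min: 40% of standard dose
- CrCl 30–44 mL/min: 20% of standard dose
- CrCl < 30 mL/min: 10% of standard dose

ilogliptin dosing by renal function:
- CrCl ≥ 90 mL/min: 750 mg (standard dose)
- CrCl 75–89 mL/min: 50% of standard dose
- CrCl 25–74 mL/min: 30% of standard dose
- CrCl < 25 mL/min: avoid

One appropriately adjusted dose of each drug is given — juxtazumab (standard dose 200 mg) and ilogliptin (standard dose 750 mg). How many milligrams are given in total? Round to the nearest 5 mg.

SCr = 362 / 88.4 = 4.095 mg/dL
CrCl = (140 − 60) × 102.2 / (72 × 4.095) = 8176.0 / 294.84 ≈ 27.7 mL/min
CrCl ≈ 28 mL/min.
juxtazumab: < 30 mL/min → 10% of 200 mg = 20 mg.
ilogliptin: 25–74 mL/min → 30% of 750 mg = 225 mg.
Total = 20 + 225 = 245 mg.

245 mg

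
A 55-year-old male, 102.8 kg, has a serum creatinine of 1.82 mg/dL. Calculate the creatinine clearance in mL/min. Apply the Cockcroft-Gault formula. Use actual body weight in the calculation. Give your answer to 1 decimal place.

CrCl = (140 − 55) × 102.8 / (72 × 1.82) = 8738.0 / 131.04 ≈ 66.7 mL/min

66.7 mL/min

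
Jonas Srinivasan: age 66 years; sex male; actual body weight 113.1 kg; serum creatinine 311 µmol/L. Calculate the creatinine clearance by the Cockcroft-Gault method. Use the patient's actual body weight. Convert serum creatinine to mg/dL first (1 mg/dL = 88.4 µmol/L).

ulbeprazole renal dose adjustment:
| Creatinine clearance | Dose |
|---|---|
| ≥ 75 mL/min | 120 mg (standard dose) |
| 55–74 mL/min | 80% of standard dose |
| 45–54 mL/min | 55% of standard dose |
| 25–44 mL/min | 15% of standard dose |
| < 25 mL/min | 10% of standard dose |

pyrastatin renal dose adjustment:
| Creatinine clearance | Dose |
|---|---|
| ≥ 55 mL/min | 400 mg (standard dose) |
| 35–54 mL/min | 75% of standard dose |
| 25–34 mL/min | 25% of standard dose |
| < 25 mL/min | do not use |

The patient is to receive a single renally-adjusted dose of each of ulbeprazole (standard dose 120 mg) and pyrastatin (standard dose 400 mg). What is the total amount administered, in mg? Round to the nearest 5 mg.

120 mg

SCr = 311 / 88.4 = 3.518 mg/dL
CrCl = (140 − 66) × 113.1 / (72 × 3.518) = 8369.4 / 253.30 ≈ 33.0 mL/min
CrCl ≈ 33 mL/min.
ulbeprazole: 25–44 mL/min → 15% of 120 mg = 18 mg.
pyrastatin: 25–34 mL/min → 25% of 400 mg = 100 mg.
Total = 18 + 100 = 118 mg.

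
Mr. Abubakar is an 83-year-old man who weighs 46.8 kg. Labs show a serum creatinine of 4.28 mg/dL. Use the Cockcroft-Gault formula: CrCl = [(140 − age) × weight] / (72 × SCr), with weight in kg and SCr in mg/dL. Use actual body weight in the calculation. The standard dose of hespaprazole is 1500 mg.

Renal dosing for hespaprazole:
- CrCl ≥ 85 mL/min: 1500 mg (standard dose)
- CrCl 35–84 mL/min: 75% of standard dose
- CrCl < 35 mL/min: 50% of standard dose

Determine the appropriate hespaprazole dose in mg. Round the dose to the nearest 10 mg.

CrCl = (140 − 83) × 46.8 / (72 × 4.28) = 2667.6 / 308.16 ≈ 8.7 mL/min
CrCl ≈ 9 mL/min → bracket < 35 mL/min.
50% of 1500 mg = 750 mg

750 mg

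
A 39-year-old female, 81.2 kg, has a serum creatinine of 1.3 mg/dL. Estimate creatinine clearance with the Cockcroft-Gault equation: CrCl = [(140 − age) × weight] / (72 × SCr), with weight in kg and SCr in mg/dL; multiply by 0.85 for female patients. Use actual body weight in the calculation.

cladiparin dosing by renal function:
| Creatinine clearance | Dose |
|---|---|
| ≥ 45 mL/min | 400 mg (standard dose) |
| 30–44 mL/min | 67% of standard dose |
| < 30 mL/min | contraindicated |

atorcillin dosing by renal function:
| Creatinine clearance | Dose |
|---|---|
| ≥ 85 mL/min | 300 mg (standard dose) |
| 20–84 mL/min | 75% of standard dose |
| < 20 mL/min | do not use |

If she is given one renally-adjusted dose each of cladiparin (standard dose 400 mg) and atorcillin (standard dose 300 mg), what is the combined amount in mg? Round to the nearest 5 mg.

CrCl = (140 − 39) × 81.2 / (72 × 1.3) × 0.85 = 8201.2 / 93.60 × 0.85 ≈ 74.5 mL/min
CrCl ≈ 74 mL/min.
cladiparin: ≥ 45 mL/min → 100% of 400 mg = 400 mg.
atorcillin: 20–84 mL/min → 75% of 300 mg = 225 mg.
Total = 400 + 225 = 625 mg.

625 mg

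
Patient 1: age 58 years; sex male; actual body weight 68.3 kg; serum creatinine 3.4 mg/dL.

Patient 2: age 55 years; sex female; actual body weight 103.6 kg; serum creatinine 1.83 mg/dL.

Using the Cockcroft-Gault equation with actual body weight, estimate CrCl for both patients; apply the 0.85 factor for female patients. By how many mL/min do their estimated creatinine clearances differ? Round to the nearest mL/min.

34 mL/min

Patient 1: CrCl = (140 − 58) × 68.3 / (72 × 3.4) = 5600.6 / 244.80 ≈ 22.9 mL/min
Patient 2: CrCl = (140 − 55) × 103.6 / (72 × 1.83) × 0.85 = 8806.0 / 131.76 × 0.85 ≈ 56.8 mL/min
|22.9 − 56.8| = 33.9 mL/min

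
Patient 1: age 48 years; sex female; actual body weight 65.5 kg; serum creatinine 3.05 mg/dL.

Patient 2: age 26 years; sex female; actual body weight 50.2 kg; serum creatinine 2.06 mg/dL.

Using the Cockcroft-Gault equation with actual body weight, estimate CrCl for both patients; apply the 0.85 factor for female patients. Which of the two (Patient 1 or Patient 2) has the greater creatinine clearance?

Patient 1: CrCl = (140 − 48) × 65.5 / (72 × 3.05) × 0.85 = 6026.0 / 219.60 × 0.85 ≈ 23.3 mL/min
Patient 2: CrCl = (140 − 26) × 50.2 / (72 × 2.06) × 0.85 = 5722.8 / 148.32 × 0.85 ≈ 32.8 mL/min
23.3 vs 32.8 mL/min → Patient 2 is higher.

Patient 2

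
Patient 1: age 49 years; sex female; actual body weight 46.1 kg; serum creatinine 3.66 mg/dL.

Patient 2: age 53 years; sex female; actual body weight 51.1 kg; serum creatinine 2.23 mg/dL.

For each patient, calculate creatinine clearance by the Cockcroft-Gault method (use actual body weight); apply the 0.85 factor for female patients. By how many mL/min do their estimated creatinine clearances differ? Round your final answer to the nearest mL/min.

Patient 1: CrCl = (140 − 49) × 46.1 / (72 × 3.66) × 0.85 = 4195.1 / 263.52 × 0.85 ≈ 13.5 mL/min
Patient 2: CrCl = (140 − 53) × 51.1 / (72 × 2.23) × 0.85 = 4445.7 / 160.56 × 0.85 ≈ 23.5 mL/min
|13.5 − 23.5| = 10.0 mL/min

10 mL/min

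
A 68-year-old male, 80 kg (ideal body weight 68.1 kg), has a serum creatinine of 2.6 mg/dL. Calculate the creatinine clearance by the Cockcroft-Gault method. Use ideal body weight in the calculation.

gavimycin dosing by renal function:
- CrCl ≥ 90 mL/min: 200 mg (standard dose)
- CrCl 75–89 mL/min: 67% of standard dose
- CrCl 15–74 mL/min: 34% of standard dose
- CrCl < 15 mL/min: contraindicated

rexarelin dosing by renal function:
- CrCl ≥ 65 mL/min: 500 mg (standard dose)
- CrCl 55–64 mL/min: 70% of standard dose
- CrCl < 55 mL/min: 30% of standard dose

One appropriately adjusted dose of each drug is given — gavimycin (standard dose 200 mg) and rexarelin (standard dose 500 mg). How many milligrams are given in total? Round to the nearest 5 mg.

CrCl = (140 − 68) × 68.1 / (72 × 2.6) = 4903.2 / 187.20 ≈ 26.2 mL/min
CrCl ≈ 26 mL/min.
gavimycin: 15–74 mL/min → 34% of 200 mg = 68 mg.
rexarelin: < 55 mL/min → 30% of 500 mg = 150 mg.
Total = 68 + 150 = 218 mg.

220 mg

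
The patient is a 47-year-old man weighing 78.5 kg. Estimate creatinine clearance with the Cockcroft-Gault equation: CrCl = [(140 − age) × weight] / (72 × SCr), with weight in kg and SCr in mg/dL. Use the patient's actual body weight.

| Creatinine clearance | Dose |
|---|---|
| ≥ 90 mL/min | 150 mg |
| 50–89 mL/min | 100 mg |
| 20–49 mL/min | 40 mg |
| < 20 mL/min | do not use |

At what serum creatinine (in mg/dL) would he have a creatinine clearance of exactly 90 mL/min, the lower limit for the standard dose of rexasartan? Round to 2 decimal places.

Standard dose requires CrCl ≥ 90 mL/min.
Set (140 − 47) × 78.5 / (72 × SCr) = 90
SCr = (140 − 47) × 78.5 / (72 × 90) = 1.127 mg/dL

1.13 mg/dL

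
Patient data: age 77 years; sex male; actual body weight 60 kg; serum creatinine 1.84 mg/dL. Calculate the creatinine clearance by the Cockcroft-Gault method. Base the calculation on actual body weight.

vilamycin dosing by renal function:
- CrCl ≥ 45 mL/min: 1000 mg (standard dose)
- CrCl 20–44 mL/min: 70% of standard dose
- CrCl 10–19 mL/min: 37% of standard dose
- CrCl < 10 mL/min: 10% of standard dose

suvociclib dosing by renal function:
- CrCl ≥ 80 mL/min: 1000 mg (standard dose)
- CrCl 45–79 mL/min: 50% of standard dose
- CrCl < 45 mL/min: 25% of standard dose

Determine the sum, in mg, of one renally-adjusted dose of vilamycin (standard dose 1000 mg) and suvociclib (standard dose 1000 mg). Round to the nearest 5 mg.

950 mg

CrCl = (140 − 77) × 60 / (72 × 1.84) = 3780.0 / 132.48 ≈ 28.5 mL/min
CrCl ≈ 29 mL/min.
vilamycin: 20–44 mL/min → 70% of 1000 mg = 700 mg.
suvociclib: < 45 mL/min → 25% of 1000 mg = 250 mg.
Total = 700 + 250 = 950 mg.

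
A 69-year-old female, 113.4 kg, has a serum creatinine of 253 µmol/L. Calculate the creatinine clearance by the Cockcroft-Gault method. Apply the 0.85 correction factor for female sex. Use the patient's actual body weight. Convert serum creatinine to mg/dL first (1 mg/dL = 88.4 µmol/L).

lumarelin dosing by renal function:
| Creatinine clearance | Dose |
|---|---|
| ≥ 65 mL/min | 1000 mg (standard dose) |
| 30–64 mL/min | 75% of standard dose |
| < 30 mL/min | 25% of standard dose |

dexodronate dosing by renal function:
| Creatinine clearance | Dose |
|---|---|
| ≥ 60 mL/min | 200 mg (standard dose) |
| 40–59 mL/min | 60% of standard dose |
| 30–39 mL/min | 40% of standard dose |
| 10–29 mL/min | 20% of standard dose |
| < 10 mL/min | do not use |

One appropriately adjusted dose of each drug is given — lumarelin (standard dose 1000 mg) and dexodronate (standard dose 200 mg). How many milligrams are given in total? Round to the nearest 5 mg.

SCr = 253 / 88.4 = 2.862 mg/dL
CrCl = (140 − 69) × 113.4 / (72 × 2.862) × 0.85 = 8051.4 / 206.06 × 0.85 ≈ 33.2 mL/min
CrCl ≈ 33 mL/min.
lumarelin: 30–64 mL/min → 75% of 1000 mg = 750 mg.
dexodronate: 30–39 mL/min → 40% of 200 mg = 80 mg.
Total = 750 + 80 = 830 mg.

830 mg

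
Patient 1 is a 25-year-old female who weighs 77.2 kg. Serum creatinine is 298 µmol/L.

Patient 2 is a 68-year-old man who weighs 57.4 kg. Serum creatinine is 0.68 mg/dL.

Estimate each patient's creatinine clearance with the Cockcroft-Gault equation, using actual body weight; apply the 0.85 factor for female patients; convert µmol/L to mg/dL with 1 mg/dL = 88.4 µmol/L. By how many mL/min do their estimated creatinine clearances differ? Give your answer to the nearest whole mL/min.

53 mL/min

Patient 1: SCr = 298 / 88.4 = 3.371 mg/dL
Patient 1: CrCl = (140 − 25) × 77.2 / (72 × 3.371) × 0.85 = 8878.0 / 242.71 × 0.85 ≈ 31.1 mL/min
Patient 2: CrCl = (140 − 68) × 57.4 / (72 × 0.68) = 4132.8 / 48.96 ≈ 84.4 mL/min
|31.1 − 84.4| = 53.3 mL/min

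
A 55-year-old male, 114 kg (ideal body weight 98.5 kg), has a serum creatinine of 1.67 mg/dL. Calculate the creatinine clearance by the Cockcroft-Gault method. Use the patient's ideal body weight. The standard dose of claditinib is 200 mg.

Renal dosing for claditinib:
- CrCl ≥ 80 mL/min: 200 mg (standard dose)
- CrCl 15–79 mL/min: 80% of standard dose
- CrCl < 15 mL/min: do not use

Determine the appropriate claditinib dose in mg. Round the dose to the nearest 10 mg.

CrCl = (140 − 55) × 98.5 / (72 × 1.67) = 8372.5 / 120.24 ≈ 69.6 mL/min
CrCl ≈ 70 mL/min → bracket 15–79 mL/min.
80% of 200 mg = 160 mg

160 mg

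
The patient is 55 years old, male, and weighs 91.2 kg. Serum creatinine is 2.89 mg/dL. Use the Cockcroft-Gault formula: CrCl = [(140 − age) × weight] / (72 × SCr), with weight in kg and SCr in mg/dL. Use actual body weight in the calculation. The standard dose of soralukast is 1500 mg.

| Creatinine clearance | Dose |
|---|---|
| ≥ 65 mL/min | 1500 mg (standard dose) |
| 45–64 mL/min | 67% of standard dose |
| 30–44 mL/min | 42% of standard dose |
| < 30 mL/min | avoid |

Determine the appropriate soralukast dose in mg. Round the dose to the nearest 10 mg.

630 mg

CrCl = (140 − 55) × 91.2 / (72 × 2.89) = 7752.0 / 208.08 ≈ 37.3 mL/min
CrCl ≈ 37 mL/min → bracket 30–44 mL/min.
42% of 1500 mg = 630 mg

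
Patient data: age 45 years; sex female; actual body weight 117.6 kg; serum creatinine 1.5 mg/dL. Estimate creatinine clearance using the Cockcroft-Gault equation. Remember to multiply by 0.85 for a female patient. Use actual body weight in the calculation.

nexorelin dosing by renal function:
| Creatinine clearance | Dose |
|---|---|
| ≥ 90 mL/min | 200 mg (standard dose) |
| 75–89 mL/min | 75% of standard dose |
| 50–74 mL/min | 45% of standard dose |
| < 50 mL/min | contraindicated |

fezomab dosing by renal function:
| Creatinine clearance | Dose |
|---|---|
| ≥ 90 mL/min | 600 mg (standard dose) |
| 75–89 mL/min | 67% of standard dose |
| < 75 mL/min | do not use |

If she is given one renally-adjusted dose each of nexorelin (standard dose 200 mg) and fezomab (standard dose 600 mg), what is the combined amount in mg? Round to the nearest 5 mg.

550 mg

CrCl = (140 − 45) × 117.6 / (72 × 1.5) × 0.85 = 11172.0 / 108.00 × 0.85 ≈ 87.9 mL/min
CrCl ≈ 88 mL/min.
nexorelin: 75–89 mL/min → 75% of 200 mg = 150 mg.
fezomab: 75–89 mL/min → 67% of 600 mg = 402 mg.
Total = 150 + 402 = 552 mg.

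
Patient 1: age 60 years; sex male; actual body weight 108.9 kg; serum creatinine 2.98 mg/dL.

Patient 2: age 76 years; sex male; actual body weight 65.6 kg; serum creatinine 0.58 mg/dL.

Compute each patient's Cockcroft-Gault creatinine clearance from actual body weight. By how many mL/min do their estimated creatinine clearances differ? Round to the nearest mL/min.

Patient 1: CrCl = (140 − 60) × 108.9 / (72 × 2.98) = 8712.0 / 214.56 ≈ 40.6 mL/min
Patient 2: CrCl = (140 − 76) × 65.6 / (72 × 0.58) = 4198.4 / 41.76 ≈ 100.5 mL/min
|40.6 − 100.5| = 59.9 mL/min

60 mL/min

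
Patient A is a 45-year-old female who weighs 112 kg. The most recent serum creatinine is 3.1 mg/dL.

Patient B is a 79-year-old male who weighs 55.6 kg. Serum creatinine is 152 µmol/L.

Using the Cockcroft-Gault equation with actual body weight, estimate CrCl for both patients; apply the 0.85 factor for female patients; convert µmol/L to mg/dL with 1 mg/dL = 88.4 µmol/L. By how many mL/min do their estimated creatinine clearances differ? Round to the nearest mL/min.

Patient A: CrCl = (140 − 45) × 112 / (72 × 3.1) × 0.85 = 10640.0 / 223.20 × 0.85 ≈ 40.5 mL/min
Patient B: SCr = 152 / 88.4 = 1.719 mg/dL
Patient B: CrCl = (140 − 79) × 55.6 / (72 × 1.719) = 3391.6 / 123.77 ≈ 27.4 mL/min
|40.5 − 27.4| = 13.1 mL/min

13 mL/min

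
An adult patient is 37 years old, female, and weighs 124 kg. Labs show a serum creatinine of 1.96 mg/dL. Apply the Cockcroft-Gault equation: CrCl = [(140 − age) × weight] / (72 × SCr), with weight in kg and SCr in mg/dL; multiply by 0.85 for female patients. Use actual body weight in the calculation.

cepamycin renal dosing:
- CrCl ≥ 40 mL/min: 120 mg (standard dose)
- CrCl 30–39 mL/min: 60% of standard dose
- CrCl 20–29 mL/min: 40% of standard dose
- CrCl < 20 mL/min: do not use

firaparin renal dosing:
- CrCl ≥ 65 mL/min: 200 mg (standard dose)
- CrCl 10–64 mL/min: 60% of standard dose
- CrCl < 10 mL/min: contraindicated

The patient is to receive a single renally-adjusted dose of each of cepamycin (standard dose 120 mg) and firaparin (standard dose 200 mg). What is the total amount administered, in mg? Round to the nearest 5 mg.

CrCl = (140 − 37) × 124 / (72 × 1.96) × 0.85 = 12772.0 / 141.12 × 0.85 ≈ 76.9 mL/min
CrCl ≈ 77 mL/min.
cepamycin: ≥ 40 mL/min → 100% of 120 mg = 120 mg.
firaparin: ≥ 65 mL/min → 100% of 200 mg = 200 mg.
Total = 120 + 200 = 320 mg.

320 mg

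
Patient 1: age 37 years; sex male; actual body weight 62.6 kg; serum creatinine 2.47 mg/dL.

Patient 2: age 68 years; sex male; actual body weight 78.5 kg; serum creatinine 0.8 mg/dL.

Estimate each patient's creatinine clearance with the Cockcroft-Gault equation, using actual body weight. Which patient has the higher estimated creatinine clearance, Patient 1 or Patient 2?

Patient 2

Patient 1: CrCl = (140 − 37) × 62.6 / (72 × 2.47) = 6447.8 / 177.84 ≈ 36.3 mL/min
Patient 2: CrCl = (140 − 68) × 78.5 / (72 × 0.8) = 5652.0 / 57.60 ≈ 98.1 mL/min
36.3 vs 98.1 mL/min → Patient 2 is higher.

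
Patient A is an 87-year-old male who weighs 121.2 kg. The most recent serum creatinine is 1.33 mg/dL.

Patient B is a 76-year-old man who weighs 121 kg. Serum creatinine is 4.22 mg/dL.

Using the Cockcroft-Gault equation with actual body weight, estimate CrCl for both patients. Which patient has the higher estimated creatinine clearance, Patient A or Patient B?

Patient A: CrCl = (140 − 87) × 121.2 / (72 × 1.33) = 6423.6 / 95.76 ≈ 67.1 mL/min
Patient B: CrCl = (140 − 76) × 121 / (72 × 4.22) = 7744.0 / 303.84 ≈ 25.5 mL/min
67.1 vs 25.5 mL/min → Patient A is higher.

Patient A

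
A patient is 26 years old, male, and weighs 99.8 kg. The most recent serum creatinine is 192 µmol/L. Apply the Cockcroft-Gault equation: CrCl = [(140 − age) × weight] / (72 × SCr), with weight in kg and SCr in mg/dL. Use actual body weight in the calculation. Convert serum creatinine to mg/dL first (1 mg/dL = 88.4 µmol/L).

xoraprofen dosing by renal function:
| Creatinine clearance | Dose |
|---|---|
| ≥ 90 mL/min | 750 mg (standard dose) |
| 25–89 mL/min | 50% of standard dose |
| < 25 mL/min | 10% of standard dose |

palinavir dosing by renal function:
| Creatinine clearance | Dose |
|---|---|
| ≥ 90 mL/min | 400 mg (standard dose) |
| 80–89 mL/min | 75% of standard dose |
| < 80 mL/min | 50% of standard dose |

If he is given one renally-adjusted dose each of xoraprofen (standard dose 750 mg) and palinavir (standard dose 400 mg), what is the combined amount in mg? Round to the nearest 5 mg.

575 mg

SCr = 192 / 88.4 = 2.172 mg/dL
CrCl = (140 − 26) × 99.8 / (72 × 2.172) = 11377.2 / 156.38 ≈ 72.8 mL/min
CrCl ≈ 73 mL/min.
xoraprofen: 25–89 mL/min → 50% of 750 mg = 375 mg.
palinavir: < 80 mL/min → 50% of 400 mg = 200 mg.
Total = 375 + 200 = 575 mg.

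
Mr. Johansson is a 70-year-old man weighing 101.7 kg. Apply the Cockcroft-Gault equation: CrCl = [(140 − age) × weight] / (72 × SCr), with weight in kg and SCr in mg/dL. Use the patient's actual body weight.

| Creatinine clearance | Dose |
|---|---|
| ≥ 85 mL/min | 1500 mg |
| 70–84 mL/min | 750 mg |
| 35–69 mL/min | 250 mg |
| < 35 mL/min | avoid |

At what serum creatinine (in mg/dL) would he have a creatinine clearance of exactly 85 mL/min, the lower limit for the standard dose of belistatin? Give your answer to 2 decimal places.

1.16 mg/dL

Standard dose requires CrCl ≥ 85 mL/min.
Set (140 − 70) × 101.7 / (72 × SCr) = 85
SCr = (140 − 70) × 101.7 / (72 × 85) = 1.163 mg/dL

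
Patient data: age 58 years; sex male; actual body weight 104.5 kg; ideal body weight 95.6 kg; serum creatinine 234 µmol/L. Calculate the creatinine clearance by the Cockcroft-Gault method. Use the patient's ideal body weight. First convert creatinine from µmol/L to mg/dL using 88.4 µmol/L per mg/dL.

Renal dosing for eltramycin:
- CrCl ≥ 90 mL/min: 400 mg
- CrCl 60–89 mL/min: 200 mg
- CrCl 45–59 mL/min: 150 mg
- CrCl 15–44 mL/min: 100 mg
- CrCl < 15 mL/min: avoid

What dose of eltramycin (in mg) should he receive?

SCr = 234 / 88.4 = 2.647 mg/dL
CrCl = (140 − 58) × 95.6 / (72 × 2.647) = 7839.2 / 190.58 ≈ 41.1 mL/min
CrCl ≈ 41 mL/min → bracket 15–44 mL/min.
Dose for this bracket: 100 mg.

100 mg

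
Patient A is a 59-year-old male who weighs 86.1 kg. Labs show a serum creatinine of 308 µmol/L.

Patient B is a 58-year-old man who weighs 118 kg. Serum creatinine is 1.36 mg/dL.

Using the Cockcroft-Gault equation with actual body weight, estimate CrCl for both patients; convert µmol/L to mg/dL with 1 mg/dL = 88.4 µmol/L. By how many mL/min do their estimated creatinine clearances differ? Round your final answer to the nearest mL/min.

71 mL/min

Patient A: SCr = 308 / 88.4 = 3.484 mg/dL
Patient A: CrCl = (140 − 59) × 86.1 / (72 × 3.484) = 6974.1 / 250.85 ≈ 27.8 mL/min
Patient B: CrCl = (140 − 58) × 118 / (72 × 1.36) = 9676.0 / 97.92 ≈ 98.8 mL/min
|27.8 − 98.8| = 71.0 mL/min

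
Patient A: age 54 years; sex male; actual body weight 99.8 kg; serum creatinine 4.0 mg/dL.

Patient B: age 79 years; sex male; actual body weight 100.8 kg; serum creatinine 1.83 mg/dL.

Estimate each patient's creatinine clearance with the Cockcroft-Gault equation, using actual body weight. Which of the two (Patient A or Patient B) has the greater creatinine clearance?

Patient A: CrCl = (140 − 54) × 99.8 / (72 × 4) = 8582.8 / 288.00 ≈ 29.8 mL/min
Patient B: CrCl = (140 − 79) × 100.8 / (72 × 1.83) = 6148.8 / 131.76 ≈ 46.7 mL/min
29.8 vs 46.7 mL/min → Patient B is higher.

Patient B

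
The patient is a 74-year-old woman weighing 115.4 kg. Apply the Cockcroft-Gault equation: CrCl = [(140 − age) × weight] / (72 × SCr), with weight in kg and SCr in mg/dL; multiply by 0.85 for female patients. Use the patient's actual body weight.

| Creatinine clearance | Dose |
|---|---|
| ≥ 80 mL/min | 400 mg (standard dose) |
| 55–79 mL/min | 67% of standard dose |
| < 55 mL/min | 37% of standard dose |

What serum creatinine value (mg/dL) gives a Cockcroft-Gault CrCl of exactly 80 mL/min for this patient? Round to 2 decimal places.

1.12 mg/dL

Standard dose requires CrCl ≥ 80 mL/min.
Set (140 − 74) × 115.4 × 0.85 / (72 × SCr) = 80
SCr = (140 − 74) × 115.4 × 0.85 / (72 × 80) = 1.124 mg/dL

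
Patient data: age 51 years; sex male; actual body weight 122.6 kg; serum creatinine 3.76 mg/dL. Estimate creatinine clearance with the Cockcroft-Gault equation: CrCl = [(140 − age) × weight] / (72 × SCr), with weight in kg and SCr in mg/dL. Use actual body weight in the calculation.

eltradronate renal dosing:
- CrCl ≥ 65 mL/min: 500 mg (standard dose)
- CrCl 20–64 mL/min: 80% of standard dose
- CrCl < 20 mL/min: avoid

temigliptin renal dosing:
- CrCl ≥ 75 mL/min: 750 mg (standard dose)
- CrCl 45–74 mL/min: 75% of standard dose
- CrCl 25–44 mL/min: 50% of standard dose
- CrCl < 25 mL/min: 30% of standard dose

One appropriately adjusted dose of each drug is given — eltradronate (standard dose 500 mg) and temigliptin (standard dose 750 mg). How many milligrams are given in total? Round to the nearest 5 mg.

775 mg

CrCl = (140 − 51) × 122.6 / (72 × 3.76) = 10911.4 / 270.72 ≈ 40.3 mL/min
CrCl ≈ 40 mL/min.
eltradronate: 20–64 mL/min → 80% of 500 mg = 400 mg.
temigliptin: 25–44 mL/min → 50% of 750 mg = 375 mg.
Total = 400 + 375 = 775 mg.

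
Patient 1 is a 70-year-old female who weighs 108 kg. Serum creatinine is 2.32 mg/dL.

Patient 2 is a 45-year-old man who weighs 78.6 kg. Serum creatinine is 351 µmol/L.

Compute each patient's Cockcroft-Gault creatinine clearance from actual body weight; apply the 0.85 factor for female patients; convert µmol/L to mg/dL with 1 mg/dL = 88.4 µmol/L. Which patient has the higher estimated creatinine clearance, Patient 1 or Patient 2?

Patient 1: CrCl = (140 − 70) × 108 / (72 × 2.32) × 0.85 = 7560.0 / 167.04 × 0.85 ≈ 38.5 mL/min
Patient 2: SCr = 351 / 88.4 = 3.971 mg/dL
Patient 2: CrCl = (140 − 45) × 78.6 / (72 × 3.971) = 7467.0 / 285.91 ≈ 26.1 mL/min
38.5 vs 26.1 mL/min → Patient 1 is higher.

Patient 1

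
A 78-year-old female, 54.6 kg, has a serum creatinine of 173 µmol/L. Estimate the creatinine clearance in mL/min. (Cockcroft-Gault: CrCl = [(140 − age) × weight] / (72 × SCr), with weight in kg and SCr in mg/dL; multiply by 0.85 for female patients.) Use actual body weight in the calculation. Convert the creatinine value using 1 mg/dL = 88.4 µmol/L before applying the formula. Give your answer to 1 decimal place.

20.4 mL/min

SCr = 173 / 88.4 = 1.957 mg/dL
CrCl = (140 − 78) × 54.6 / (72 × 1.957) × 0.85 = 3385.2 / 140.90 × 0.85 ≈ 20.4 mL/min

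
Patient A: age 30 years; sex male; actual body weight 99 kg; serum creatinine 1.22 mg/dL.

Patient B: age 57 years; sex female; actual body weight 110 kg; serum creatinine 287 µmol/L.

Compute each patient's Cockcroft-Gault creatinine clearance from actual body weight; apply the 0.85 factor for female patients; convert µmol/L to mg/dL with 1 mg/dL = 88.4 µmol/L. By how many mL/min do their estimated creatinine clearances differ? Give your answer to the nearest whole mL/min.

Patient A: CrCl = (140 − 30) × 99 / (72 × 1.22) = 10890.0 / 87.84 ≈ 124.0 mL/min
Patient B: SCr = 287 / 88.4 = 3.247 mg/dL
Patient B: CrCl = (140 − 57) × 110 / (72 × 3.247) × 0.85 = 9130.0 / 233.78 × 0.85 ≈ 33.2 mL/min
|124.0 − 33.2| = 90.8 mL/min

91 mL/min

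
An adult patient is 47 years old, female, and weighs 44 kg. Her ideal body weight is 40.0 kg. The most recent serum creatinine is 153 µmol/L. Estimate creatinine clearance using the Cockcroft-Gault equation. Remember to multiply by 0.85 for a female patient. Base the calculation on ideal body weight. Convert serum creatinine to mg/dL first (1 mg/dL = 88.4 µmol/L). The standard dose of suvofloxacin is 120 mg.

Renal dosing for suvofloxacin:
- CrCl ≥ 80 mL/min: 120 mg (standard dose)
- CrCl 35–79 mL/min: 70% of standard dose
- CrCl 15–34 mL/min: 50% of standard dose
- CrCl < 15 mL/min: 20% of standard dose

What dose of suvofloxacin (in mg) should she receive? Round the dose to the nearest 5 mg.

60 mg

SCr = 153 / 88.4 = 1.731 mg/dL
CrCl = (140 − 47) × 40 / (72 × 1.731) × 0.85 = 3720.0 / 124.63 × 0.85 ≈ 25.4 mL/min
CrCl ≈ 25 mL/min → bracket 15–34 mL/min.
50% of 120 mg = 60 mg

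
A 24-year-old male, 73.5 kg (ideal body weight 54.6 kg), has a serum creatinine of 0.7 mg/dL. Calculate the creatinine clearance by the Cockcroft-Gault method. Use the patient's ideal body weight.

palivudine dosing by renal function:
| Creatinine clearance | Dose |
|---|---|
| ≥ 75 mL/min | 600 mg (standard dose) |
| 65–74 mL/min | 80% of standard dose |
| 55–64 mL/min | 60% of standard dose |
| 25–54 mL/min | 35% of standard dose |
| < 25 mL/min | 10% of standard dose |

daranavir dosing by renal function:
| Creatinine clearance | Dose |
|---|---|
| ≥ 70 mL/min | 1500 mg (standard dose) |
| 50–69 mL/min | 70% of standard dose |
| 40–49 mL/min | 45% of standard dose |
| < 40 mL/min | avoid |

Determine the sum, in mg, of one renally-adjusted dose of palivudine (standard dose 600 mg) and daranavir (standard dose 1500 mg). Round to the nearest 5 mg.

2100 mg

CrCl = (140 − 24) × 54.6 / (72 × 0.7) = 6333.6 / 50.40 ≈ 125.7 mL/min
CrCl ≈ 126 mL/min.
palivudine: ≥ 75 mL/min → 100% of 600 mg = 600 mg.
daranavir: ≥ 70 mL/min → 100% of 1500 mg = 1500 mg.
Total = 600 + 1500 = 2100 mg.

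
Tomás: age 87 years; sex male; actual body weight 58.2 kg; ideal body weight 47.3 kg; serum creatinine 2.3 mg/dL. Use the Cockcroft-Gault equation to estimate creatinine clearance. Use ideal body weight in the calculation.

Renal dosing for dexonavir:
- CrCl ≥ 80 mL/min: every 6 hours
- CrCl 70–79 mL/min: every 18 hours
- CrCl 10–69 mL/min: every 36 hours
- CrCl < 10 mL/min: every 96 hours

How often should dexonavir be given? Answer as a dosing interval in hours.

CrCl = (140 − 87) × 47.3 / (72 × 2.3) = 2506.9 / 165.60 ≈ 15.1 mL/min
CrCl ≈ 15 mL/min → bracket 10–69 mL/min → every 36 hours.

every 36 hours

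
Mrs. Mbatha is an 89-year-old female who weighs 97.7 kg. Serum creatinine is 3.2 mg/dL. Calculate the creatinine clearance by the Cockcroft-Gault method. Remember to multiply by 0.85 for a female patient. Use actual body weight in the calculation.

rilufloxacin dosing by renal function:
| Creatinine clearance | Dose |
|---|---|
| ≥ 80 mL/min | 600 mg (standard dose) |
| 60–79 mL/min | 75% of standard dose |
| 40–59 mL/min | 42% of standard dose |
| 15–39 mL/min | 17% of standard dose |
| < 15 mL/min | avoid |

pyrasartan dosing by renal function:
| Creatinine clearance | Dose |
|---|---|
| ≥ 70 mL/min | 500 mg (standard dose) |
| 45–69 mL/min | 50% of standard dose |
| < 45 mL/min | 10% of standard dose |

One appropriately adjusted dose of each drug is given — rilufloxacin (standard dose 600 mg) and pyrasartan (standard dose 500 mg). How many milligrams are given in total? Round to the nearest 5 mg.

CrCl = (140 − 89) × 97.7 / (72 × 3.2) × 0.85 = 4982.7 / 230.40 × 0.85 ≈ 18.4 mL/min
CrCl ≈ 18 mL/min.
rilufloxacin: 15–39 mL/min → 17% of 600 mg = 102 mg.
pyrasartan: < 45 mL/min → 10% of 500 mg = 50 mg.
Total = 102 + 50 = 152 mg.

150 mg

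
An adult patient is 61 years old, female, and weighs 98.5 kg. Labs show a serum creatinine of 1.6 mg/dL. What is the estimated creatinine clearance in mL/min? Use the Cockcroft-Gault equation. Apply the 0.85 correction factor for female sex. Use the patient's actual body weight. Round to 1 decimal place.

CrCl = (140 − 61) × 98.5 / (72 × 1.6) × 0.85 = 7781.5 / 115.20 × 0.85 ≈ 57.4 mL/min

57.4 mL/min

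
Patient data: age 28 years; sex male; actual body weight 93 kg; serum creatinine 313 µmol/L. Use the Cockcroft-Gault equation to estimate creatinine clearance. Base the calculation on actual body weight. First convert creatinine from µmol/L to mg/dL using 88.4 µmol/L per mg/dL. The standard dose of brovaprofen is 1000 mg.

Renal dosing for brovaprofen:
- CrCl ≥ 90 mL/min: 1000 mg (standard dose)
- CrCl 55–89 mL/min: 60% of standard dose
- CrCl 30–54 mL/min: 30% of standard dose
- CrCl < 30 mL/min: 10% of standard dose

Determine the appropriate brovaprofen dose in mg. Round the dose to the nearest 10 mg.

SCr = 313 / 88.4 = 3.541 mg/dL
CrCl = (140 − 28) × 93 / (72 × 3.541) = 10416.0 / 254.95 ≈ 40.9 mL/min
CrCl ≈ 41 mL/min → bracket 30–54 mL/min.
30% of 1000 mg = 300 mg

300 mg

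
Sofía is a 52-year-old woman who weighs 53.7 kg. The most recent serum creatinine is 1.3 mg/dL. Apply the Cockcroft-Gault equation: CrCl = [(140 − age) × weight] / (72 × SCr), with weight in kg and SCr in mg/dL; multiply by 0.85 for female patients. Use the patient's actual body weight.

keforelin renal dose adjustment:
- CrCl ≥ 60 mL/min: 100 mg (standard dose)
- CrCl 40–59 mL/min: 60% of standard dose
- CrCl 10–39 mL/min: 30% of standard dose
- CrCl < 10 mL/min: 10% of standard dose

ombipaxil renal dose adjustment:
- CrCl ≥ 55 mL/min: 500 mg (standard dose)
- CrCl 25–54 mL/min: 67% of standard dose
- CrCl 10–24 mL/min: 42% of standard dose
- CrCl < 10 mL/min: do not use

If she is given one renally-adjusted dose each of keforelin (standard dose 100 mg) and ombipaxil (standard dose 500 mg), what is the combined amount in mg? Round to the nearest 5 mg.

395 mg

CrCl = (140 − 52) × 53.7 / (72 × 1.3) × 0.85 = 4725.6 / 93.60 × 0.85 ≈ 42.9 mL/min
CrCl ≈ 43 mL/min.
keforelin: 40–59 mL/min → 60% of 100 mg = 60 mg.
ombipaxil: 25–54 mL/min → 67% of 500 mg = 335 mg.
Total = 60 + 335 = 395 mg.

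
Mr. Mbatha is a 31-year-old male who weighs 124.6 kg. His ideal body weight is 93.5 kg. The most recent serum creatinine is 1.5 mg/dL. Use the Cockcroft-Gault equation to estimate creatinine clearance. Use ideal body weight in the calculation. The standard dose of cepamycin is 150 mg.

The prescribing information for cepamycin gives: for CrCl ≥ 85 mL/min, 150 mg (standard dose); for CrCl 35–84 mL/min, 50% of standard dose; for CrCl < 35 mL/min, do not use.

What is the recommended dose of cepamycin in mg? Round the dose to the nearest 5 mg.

CrCl = (140 − 31) × 93.5 / (72 × 1.5) = 10191.5 / 108.00 ≈ 94.4 mL/min
CrCl ≈ 94 mL/min → bracket ≥ 85 mL/min.
100% of 150 mg = 150 mg

150 mg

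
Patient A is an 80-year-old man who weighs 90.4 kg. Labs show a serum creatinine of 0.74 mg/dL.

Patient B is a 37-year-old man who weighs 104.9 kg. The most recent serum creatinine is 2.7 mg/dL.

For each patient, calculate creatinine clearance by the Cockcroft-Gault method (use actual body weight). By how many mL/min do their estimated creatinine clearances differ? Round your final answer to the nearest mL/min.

46 mL/min

Patient A: CrCl = (140 − 80) × 90.4 / (72 × 0.74) = 5424.0 / 53.28 ≈ 101.8 mL/min
Patient B: CrCl = (140 − 37) × 104.9 / (72 × 2.7) = 10804.7 / 194.40 ≈ 55.6 mL/min
|101.8 − 55.6| = 46.2 mL/min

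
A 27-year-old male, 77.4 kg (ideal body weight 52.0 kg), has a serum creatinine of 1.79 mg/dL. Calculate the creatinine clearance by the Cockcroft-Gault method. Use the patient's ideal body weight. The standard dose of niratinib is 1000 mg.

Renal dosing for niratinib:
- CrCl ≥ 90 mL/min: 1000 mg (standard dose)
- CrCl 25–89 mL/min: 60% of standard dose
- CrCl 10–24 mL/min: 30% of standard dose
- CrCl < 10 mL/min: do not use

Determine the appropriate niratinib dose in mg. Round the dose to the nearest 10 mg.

CrCl = (140 − 27) × 52 / (72 × 1.79) = 5876.0 / 128.88 ≈ 45.6 mL/min
CrCl ≈ 46 mL/min → bracket 25–89 mL/min.
60% of 1000 mg = 600 mg

600 mg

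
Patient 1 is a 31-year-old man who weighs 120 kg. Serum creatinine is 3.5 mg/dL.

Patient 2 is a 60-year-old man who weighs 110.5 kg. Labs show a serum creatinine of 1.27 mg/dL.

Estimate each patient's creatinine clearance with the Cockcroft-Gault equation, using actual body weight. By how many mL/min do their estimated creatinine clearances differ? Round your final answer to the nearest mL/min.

Patient 1: CrCl = (140 − 31) × 120 / (72 × 3.5) = 13080.0 / 252.00 ≈ 51.9 mL/min
Patient 2: CrCl = (140 − 60) × 110.5 / (72 × 1.27) = 8840.0 / 91.44 ≈ 96.7 mL/min
|51.9 − 96.7| = 44.8 mL/min

45 mL/min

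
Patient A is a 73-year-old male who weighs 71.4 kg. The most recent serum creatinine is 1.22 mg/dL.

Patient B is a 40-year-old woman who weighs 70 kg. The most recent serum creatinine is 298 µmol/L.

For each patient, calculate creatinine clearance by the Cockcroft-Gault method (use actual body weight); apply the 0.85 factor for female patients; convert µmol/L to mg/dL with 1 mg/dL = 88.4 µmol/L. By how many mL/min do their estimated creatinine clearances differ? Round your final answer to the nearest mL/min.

Patient A: CrCl = (140 − 73) × 71.4 / (72 × 1.22) = 4783.8 / 87.84 ≈ 54.5 mL/min
Patient B: SCr = 298 / 88.4 = 3.371 mg/dL
Patient B: CrCl = (140 − 40) × 70 / (72 × 3.371) × 0.85 = 7000.0 / 242.71 × 0.85 ≈ 24.5 mL/min
|54.5 − 24.5| = 30.0 mL/min

30 mL/min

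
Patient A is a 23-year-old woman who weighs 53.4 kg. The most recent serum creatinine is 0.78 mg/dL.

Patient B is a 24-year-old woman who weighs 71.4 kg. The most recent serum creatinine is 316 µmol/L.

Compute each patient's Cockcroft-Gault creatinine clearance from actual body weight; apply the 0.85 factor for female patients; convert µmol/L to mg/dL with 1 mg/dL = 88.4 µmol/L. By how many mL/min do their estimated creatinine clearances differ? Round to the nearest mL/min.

Patient A: CrCl = (140 − 23) × 53.4 / (72 × 0.78) × 0.85 = 6247.8 / 56.16 × 0.85 ≈ 94.6 mL/min
Patient B: SCr = 316 / 88.4 = 3.575 mg/dL
Patient B: CrCl = (140 − 24) × 71.4 / (72 × 3.575) × 0.85 = 8282.4 / 257.40 × 0.85 ≈ 27.4 mL/min
|94.6 − 27.4| = 67.2 mL/min

67 mL/min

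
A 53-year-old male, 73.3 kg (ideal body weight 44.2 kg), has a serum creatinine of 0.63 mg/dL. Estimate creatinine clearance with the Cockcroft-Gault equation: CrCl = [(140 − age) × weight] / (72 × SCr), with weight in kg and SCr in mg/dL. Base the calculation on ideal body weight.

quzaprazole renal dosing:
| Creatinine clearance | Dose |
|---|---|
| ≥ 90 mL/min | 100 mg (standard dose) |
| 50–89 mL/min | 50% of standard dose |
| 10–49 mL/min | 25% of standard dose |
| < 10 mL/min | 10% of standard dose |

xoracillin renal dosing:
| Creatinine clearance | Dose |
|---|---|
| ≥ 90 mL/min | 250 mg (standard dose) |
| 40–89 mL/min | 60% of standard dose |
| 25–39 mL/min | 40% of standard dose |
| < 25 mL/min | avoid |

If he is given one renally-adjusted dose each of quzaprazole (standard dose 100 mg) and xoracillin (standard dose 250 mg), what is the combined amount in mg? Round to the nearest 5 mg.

200 mg

CrCl = (140 − 53) × 44.2 / (72 × 0.63) = 3845.4 / 45.36 ≈ 84.8 mL/min
CrCl ≈ 85 mL/min.
quzaprazole: 50–89 mL/min → 50% of 100 mg = 50 mg.
xoracillin: 40–89 mL/min → 60% of 250 mg = 150 mg.
Total = 50 + 150 = 200 mg.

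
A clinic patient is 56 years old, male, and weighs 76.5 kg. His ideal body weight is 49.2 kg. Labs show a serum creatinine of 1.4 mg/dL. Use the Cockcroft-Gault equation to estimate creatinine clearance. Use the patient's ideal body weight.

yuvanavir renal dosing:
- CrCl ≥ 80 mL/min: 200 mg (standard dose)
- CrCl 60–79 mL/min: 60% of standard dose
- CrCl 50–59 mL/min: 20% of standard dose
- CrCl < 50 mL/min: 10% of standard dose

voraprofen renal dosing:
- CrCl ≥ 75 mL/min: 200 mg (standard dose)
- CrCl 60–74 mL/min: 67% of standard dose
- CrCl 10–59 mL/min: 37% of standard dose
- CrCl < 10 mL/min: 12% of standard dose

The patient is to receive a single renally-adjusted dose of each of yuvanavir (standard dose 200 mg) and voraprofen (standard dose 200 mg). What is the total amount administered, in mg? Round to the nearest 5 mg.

CrCl = (140 − 56) × 49.2 / (72 × 1.4) = 4132.8 / 100.80 ≈ 41.0 mL/min
CrCl ≈ 41 mL/min.
yuvanavir: < 50 mL/min → 10% of 200 mg = 20 mg.
voraprofen: 10–59 mL/min → 37% of 200 mg = 74 mg.
Total = 20 + 74 = 94 mg.

95 mg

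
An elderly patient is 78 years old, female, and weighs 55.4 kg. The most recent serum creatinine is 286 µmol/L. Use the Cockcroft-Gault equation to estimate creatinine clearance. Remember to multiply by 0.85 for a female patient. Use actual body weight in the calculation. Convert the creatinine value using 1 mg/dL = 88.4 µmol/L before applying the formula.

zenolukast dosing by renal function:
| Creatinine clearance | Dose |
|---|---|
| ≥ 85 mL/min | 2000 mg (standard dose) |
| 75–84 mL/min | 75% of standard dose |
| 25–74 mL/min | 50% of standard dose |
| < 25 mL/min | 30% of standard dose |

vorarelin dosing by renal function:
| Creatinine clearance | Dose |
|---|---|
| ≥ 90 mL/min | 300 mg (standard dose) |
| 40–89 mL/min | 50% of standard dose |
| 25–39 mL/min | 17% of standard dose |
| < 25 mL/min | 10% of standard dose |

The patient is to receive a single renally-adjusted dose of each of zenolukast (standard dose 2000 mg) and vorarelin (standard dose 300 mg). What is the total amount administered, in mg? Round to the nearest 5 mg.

SCr = 286 / 88.4 = 3.235 mg/dL
CrCl = (140 − 78) × 55.4 / (72 × 3.235) × 0.85 = 3434.8 / 232.92 × 0.85 ≈ 12.5 mL/min
CrCl ≈ 13 mL/min.
zenolukast: < 25 mL/min → 30% of 2000 mg = 600 mg.
vorarelin: < 25 mL/min → 10% of 300 mg = 30 mg.
Total = 600 + 30 = 630 mg.

630 mg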